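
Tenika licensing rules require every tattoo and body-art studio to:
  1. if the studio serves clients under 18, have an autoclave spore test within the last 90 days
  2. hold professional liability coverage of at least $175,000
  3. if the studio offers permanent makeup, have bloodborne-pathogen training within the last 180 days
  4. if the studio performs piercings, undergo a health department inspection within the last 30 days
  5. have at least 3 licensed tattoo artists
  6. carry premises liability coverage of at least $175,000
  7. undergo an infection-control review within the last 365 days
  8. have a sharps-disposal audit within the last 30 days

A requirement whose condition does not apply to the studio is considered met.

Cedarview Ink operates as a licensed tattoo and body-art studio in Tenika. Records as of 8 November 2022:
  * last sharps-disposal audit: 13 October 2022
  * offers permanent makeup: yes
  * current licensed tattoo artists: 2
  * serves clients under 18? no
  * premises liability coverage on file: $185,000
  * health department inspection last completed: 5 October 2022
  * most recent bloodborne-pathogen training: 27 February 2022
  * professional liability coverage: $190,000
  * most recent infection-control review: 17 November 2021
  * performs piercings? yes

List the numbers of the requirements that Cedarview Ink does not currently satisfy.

3, 4, 5

1. condition 'serves clients under 18' does not hold → requirement n/a → met
2. professional liability coverage $190,000 ≥ $175,000 → met
3. condition 'offers permanent makeup' holds; bloodborne-pathogen training 254 days ago vs limit 180 → not met
4. condition 'performs piercings' holds; health department inspection 34 days ago vs limit 30 → not met
5. licensed tattoo artists 2 < 3 → not met
6. premises liability coverage $185,000 ≥ $175,000 → met
7. infection-control review 356 days ago vs limit 365 → met
8. sharps-disposal audit 26 days ago vs limit 30 → met
Not met: 3, 4, 5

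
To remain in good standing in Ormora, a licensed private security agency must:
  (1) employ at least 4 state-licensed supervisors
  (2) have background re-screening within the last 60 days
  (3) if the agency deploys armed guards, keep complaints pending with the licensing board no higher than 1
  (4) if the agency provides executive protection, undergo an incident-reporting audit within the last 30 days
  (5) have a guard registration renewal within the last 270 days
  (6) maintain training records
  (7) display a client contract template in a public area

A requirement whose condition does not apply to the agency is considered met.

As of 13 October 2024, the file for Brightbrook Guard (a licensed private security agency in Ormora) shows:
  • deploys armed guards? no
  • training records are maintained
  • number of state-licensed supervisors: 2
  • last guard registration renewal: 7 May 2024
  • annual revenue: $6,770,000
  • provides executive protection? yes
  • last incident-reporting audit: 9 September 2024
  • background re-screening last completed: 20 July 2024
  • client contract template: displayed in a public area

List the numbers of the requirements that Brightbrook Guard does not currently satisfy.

1, 2, 4

1. state-licensed supervisors 2 < 4 → not met
2. background re-screening 85 days ago vs limit 60 → not met
3. condition 'deploys armed guards' does not hold → requirement n/a → met
4. condition 'provides executive protection' holds; incident-reporting audit 34 days ago vs limit 30 → not met
5. guard registration renewal 159 days ago vs limit 270 → met
6. training records present → met
7. client contract template present → met
Not met: 1, 2, 4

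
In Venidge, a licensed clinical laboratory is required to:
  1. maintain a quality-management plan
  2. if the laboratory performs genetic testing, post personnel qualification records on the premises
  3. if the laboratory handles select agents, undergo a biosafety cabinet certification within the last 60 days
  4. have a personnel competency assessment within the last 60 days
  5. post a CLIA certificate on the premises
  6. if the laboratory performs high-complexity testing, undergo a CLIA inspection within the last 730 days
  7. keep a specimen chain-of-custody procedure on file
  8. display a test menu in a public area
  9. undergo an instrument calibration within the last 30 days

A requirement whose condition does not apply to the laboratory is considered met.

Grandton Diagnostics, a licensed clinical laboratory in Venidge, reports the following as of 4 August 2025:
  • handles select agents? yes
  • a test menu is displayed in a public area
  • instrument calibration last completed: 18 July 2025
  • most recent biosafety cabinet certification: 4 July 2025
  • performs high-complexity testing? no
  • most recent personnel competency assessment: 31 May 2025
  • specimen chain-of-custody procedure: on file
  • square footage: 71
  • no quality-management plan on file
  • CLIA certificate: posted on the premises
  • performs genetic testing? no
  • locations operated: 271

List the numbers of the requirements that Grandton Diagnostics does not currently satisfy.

1. quality-management plan absent → not met
2. condition 'performs genetic testing' does not hold → requirement n/a → met
3. condition 'handles select agents' holds; biosafety cabinet certification 31 days ago vs limit 60 → met
4. personnel competency assessment 65 days ago vs limit 60 → not met
5. CLIA certificate present → met
6. condition 'performs high-complexity testing' does not hold → requirement n/a → met
7. specimen chain-of-custody procedure present → met
8. test menu present → met
9. instrument calibration 17 days ago vs limit 30 → met
Not met: 1, 4

1, 4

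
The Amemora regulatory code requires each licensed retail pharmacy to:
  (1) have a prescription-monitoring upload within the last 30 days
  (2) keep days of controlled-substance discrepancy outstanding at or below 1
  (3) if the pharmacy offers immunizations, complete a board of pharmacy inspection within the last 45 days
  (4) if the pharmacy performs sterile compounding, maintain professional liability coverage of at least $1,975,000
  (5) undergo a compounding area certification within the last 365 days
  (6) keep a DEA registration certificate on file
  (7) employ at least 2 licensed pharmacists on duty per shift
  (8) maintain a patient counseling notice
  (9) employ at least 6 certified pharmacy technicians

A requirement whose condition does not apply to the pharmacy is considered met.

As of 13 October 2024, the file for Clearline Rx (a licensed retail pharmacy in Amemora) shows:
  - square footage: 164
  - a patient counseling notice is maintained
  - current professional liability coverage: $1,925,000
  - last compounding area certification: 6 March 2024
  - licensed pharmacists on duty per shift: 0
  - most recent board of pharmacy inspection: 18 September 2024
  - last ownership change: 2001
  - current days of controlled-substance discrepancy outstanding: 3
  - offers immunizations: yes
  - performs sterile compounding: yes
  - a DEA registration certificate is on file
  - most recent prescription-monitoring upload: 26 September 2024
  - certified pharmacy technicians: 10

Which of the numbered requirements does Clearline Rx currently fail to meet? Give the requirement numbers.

1. prescription-monitoring upload 17 days ago vs limit 30 → met
2. days of controlled-substance discrepancy outstanding 3 > 1 → not met
3. condition 'offers immunizations' holds; board of pharmacy inspection 25 days ago vs limit 45 → met
4. condition 'performs sterile compounding' holds; professional liability coverage $1,925,000 < $1,975,000 → not met
5. compounding area certification 221 days ago vs limit 365 → met
6. DEA registration certificate present → met
7. licensed pharmacists on duty per shift 0 < 2 → not met
8. patient counseling notice present → met
9. certified pharmacy technicians 10 ≥ 6 → met
Not met: 2, 4, 7

2, 4, 7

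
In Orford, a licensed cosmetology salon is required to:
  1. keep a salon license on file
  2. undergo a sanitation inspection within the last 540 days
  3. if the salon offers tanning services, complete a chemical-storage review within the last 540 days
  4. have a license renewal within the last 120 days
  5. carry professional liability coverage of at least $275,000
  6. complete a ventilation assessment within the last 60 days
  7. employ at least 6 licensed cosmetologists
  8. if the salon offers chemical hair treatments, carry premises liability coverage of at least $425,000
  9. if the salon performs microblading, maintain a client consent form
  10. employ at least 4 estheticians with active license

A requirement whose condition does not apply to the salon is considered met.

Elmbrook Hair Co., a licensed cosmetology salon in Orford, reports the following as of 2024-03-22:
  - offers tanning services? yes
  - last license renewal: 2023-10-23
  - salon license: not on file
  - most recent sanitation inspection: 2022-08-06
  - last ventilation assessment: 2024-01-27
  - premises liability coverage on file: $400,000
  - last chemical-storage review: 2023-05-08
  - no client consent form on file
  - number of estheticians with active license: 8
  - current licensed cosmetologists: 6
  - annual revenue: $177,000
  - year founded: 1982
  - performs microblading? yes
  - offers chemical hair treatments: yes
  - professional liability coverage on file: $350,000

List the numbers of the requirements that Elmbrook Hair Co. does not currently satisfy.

1, 2, 4, 8, 9

1. salon license absent → not met
2. sanitation inspection 594 days ago vs limit 540 → not met
3. condition 'offers tanning services' holds; chemical-storage review 319 days ago vs limit 540 → met
4. license renewal 151 days ago vs limit 120 → not met
5. professional liability coverage $350,000 ≥ $275,000 → met
6. ventilation assessment 55 days ago vs limit 60 → met
7. licensed cosmetologists 6 ≥ 6 → met
8. condition 'offers chemical hair treatments' holds; premises liability coverage $400,000 < $425,000 → not met
9. condition 'performs microblading' holds; client consent form absent → not met
10. estheticians with active license 8 ≥ 4 → met
Not met: 1, 2, 4, 8, 9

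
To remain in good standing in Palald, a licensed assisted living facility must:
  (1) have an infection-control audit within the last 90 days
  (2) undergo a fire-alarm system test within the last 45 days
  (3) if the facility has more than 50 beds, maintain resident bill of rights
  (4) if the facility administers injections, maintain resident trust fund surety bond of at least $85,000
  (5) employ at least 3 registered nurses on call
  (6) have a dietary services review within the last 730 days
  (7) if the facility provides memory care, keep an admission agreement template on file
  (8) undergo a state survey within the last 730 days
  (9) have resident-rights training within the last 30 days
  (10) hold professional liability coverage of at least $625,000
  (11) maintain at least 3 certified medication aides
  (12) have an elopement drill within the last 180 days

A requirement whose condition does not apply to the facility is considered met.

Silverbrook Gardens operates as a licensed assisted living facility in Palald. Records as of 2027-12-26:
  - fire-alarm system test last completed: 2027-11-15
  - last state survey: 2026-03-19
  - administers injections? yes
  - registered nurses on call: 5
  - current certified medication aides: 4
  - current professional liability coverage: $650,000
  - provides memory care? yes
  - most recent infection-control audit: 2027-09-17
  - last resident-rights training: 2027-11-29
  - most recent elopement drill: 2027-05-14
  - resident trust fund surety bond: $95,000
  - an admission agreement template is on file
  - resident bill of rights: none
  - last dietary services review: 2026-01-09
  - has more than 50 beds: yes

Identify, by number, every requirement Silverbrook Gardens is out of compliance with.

1, 3, 12

1. infection-control audit 100 days ago vs limit 90 → not met
2. fire-alarm system test 41 days ago vs limit 45 → met
3. condition 'has more than 50 beds' holds; resident bill of rights absent → not met
4. condition 'administers injections' holds; resident trust fund surety bond $95,000 ≥ $85,000 → met
5. registered nurses on call 5 ≥ 3 → met
6. dietary services review 716 days ago vs limit 730 → met
7. condition 'provides memory care' holds; admission agreement template present → met
8. state survey 647 days ago vs limit 730 → met
9. resident-rights training 27 days ago vs limit 30 → met
10. professional liability coverage $650,000 ≥ $625,000 → met
11. certified medication aides 4 ≥ 3 → met
12. elopement drill 226 days ago vs limit 180 → not met
Not met: 1, 3, 12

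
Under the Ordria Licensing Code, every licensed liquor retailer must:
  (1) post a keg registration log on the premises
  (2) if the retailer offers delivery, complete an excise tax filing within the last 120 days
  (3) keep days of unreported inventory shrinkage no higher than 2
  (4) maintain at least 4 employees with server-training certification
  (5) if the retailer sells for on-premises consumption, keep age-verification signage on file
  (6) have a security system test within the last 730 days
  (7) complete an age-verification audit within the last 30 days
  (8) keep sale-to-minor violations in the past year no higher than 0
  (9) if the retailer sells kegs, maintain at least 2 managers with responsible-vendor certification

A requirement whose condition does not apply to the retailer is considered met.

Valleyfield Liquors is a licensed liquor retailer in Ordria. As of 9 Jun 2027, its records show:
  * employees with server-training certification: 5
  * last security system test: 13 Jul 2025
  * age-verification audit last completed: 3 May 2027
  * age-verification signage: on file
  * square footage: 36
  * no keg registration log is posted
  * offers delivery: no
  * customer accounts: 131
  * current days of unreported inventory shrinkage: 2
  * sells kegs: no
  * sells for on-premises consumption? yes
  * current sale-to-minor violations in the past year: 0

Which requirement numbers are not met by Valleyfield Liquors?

1. keg registration log absent → not met
2. condition 'offers delivery' does not hold → requirement n/a → met
3. days of unreported inventory shrinkage 2 ≤ 2 → met
4. employees with server-training certification 5 ≥ 4 → met
5. condition 'sells for on-premises consumption' holds; age-verification signage present → met
6. security system test 696 days ago vs limit 730 → met
7. age-verification audit 37 days ago vs limit 30 → not met
8. sale-to-minor violations in the past year 0 ≤ 0 → met
9. condition 'sells kegs' does not hold → requirement n/a → met
Not met: 1, 7

1, 7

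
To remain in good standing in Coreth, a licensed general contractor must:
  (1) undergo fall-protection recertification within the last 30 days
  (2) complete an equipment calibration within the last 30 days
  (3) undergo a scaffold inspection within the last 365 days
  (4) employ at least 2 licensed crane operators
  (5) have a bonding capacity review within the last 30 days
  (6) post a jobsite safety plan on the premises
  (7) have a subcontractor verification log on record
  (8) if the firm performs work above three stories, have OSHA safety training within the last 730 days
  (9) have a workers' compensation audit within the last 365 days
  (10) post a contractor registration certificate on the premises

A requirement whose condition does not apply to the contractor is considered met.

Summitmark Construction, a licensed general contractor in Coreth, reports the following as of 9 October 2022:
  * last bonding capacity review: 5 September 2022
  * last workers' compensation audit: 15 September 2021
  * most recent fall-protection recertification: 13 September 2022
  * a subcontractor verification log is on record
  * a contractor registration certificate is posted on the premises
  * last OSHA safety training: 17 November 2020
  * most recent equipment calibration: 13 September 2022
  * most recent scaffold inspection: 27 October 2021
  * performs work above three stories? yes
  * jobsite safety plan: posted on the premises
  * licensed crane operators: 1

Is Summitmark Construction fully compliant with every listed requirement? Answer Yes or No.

1. fall-protection recertification 26 days ago vs limit 30 → met
2. equipment calibration 26 days ago vs limit 30 → met
3. scaffold inspection 347 days ago vs limit 365 → met
4. licensed crane operators 1 < 2 → not met
5. bonding capacity review 34 days ago vs limit 30 → not met
6. jobsite safety plan present → met
7. subcontractor verification log present → met
8. condition 'performs work above three stories' holds; OSHA safety training 691 days ago vs limit 730 → met
9. workers' compensation audit 389 days ago vs limit 365 → not met
10. contractor registration certificate present → met
Not met: 4, 5, 9

No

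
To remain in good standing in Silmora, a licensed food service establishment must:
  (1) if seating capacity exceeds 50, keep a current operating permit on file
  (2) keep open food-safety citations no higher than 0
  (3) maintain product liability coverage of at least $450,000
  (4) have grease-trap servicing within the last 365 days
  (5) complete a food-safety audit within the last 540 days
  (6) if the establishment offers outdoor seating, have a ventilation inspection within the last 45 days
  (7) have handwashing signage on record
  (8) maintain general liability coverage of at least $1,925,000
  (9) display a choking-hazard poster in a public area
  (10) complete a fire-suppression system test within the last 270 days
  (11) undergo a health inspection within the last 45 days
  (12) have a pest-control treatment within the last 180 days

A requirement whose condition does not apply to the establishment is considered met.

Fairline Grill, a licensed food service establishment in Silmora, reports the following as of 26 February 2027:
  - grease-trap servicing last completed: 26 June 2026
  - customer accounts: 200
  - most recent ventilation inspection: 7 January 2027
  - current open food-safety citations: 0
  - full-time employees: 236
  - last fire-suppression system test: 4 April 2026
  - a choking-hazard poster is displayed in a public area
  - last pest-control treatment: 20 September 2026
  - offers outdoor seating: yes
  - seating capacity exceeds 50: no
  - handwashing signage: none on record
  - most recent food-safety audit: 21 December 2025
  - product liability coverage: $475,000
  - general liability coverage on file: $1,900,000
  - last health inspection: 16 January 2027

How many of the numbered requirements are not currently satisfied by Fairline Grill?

4

1. condition 'seating capacity exceeds 50' does not hold → requirement n/a → met
2. open food-safety citations 0 ≤ 0 → met
3. product liability coverage $475,000 ≥ $450,000 → met
4. grease-trap servicing 245 days ago vs limit 365 → met
5. food-safety audit 432 days ago vs limit 540 → met
6. condition 'offers outdoor seating' holds; ventilation inspection 50 days ago vs limit 45 → not met
7. handwashing signage absent → not met
8. general liability coverage $1,900,000 < $1,925,000 → not met
9. choking-hazard poster present → met
10. fire-suppression system test 328 days ago vs limit 270 → not met
11. health inspection 41 days ago vs limit 45 → met
12. pest-control treatment 159 days ago vs limit 180 → met
Not met: 4 of 12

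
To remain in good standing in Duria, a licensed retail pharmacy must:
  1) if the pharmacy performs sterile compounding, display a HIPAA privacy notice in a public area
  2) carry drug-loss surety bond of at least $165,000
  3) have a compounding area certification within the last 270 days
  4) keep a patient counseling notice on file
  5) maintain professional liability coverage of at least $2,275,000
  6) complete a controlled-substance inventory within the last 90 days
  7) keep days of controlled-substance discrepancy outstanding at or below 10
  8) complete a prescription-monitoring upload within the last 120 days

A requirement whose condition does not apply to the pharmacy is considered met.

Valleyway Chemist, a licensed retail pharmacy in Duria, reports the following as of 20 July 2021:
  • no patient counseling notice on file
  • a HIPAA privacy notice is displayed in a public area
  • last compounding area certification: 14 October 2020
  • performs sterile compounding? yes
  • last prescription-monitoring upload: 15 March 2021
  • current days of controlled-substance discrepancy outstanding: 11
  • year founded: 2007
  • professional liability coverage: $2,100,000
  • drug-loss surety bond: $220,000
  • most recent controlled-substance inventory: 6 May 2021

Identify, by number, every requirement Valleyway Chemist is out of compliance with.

3, 4, 5, 7, 8

1. condition 'performs sterile compounding' holds; HIPAA privacy notice present → met
2. drug-loss surety bond $220,000 ≥ $165,000 → met
3. compounding area certification 279 days ago vs limit 270 → not met
4. patient counseling notice absent → not met
5. professional liability coverage $2,100,000 < $2,275,000 → not met
6. controlled-substance inventory 75 days ago vs limit 90 → met
7. days of controlled-substance discrepancy outstanding 11 > 10 → not met
8. prescription-monitoring upload 127 days ago vs limit 120 → not met
Not met: 3, 4, 5, 7, 8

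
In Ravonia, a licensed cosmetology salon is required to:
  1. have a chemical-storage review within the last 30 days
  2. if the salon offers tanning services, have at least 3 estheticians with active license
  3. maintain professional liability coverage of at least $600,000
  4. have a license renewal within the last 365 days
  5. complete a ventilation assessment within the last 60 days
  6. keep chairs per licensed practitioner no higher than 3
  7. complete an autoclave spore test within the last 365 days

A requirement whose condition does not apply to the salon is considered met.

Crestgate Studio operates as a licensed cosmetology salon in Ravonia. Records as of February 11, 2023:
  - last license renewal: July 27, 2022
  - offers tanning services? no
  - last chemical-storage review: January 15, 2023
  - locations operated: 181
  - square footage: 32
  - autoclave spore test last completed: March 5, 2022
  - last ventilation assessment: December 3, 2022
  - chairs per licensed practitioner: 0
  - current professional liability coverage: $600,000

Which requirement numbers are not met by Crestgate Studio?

1. chemical-storage review 27 days ago vs limit 30 → met
2. condition 'offers tanning services' does not hold → requirement n/a → met
3. professional liability coverage $600,000 ≥ $600,000 → met
4. license renewal 199 days ago vs limit 365 → met
5. ventilation assessment 70 days ago vs limit 60 → not met
6. chairs per licensed practitioner 0 ≤ 3 → met
7. autoclave spore test 343 days ago vs limit 365 → met
Not met: 5

5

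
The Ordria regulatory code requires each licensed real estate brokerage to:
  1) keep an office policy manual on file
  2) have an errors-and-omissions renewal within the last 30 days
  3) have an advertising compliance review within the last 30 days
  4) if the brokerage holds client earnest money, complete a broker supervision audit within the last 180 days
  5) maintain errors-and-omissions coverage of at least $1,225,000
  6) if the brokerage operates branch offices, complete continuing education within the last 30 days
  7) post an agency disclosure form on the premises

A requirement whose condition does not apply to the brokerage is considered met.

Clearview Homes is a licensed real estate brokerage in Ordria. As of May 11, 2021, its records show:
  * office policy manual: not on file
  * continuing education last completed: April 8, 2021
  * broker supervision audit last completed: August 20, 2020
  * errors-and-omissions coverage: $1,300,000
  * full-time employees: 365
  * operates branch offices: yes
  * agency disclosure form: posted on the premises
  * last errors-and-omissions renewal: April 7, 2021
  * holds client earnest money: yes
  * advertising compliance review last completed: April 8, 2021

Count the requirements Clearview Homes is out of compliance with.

1. office policy manual absent → not met
2. errors-and-omissions renewal 34 days ago vs limit 30 → not met
3. advertising compliance review 33 days ago vs limit 30 → not met
4. condition 'holds client earnest money' holds; broker supervision audit 264 days ago vs limit 180 → not met
5. errors-and-omissions coverage $1,300,000 ≥ $1,225,000 → met
6. condition 'operates branch offices' holds; continuing education 33 days ago vs limit 30 → not met
7. agency disclosure form present → met
Not met: 5 of 7

5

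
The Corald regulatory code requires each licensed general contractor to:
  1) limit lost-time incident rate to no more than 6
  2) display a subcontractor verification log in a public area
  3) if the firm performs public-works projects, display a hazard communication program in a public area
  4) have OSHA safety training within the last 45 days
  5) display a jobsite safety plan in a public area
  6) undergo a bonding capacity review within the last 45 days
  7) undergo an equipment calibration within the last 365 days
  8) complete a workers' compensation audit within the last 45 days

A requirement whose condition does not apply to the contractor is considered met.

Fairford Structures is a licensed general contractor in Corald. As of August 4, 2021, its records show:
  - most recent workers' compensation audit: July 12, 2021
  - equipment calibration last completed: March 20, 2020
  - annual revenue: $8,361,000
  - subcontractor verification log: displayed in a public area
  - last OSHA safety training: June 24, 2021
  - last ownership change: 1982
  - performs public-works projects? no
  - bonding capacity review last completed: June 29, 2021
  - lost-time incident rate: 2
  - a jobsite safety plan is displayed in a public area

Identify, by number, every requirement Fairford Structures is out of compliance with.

7

1. lost-time incident rate 2 ≤ 6 → met
2. subcontractor verification log present → met
3. condition 'performs public-works projects' does not hold → requirement n/a → met
4. OSHA safety training 41 days ago vs limit 45 → met
5. jobsite safety plan present → met
6. bonding capacity review 36 days ago vs limit 45 → met
7. equipment calibration 502 days ago vs limit 365 → not met
8. workers' compensation audit 23 days ago vs limit 45 → met
Not met: 7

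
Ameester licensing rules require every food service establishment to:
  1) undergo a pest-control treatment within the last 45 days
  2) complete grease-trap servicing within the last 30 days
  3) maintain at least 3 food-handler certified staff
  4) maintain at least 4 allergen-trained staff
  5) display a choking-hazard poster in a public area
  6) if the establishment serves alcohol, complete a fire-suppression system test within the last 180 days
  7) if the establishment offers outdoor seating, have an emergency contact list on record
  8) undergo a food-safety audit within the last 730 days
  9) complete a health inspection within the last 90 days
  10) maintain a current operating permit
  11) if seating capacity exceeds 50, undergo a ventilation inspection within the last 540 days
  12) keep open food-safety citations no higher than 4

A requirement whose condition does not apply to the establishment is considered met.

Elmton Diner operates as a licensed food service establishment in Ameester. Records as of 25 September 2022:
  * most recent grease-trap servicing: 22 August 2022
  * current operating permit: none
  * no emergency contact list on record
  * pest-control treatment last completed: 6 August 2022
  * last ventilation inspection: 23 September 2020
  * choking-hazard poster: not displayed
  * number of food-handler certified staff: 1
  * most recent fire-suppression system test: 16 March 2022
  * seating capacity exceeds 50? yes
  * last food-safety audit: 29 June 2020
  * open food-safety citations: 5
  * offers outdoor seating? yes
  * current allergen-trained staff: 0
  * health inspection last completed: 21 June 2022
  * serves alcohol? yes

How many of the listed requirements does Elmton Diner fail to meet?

1. pest-control treatment 50 days ago vs limit 45 → not met
2. grease-trap servicing 34 days ago vs limit 30 → not met
3. food-handler certified staff 1 < 3 → not met
4. allergen-trained staff 0 < 4 → not met
5. choking-hazard poster absent → not met
6. condition 'serves alcohol' holds; fire-suppression system test 193 days ago vs limit 180 → not met
7. condition 'offers outdoor seating' holds; emergency contact list absent → not met
8. food-safety audit 818 days ago vs limit 730 → not met
9. health inspection 96 days ago vs limit 90 → not met
10. current operating permit absent → not met
11. condition 'seating capacity exceeds 50' holds; ventilation inspection 732 days ago vs limit 540 → not met
12. open food-safety citations 5 > 4 → not met
Not met: 12 of 12

12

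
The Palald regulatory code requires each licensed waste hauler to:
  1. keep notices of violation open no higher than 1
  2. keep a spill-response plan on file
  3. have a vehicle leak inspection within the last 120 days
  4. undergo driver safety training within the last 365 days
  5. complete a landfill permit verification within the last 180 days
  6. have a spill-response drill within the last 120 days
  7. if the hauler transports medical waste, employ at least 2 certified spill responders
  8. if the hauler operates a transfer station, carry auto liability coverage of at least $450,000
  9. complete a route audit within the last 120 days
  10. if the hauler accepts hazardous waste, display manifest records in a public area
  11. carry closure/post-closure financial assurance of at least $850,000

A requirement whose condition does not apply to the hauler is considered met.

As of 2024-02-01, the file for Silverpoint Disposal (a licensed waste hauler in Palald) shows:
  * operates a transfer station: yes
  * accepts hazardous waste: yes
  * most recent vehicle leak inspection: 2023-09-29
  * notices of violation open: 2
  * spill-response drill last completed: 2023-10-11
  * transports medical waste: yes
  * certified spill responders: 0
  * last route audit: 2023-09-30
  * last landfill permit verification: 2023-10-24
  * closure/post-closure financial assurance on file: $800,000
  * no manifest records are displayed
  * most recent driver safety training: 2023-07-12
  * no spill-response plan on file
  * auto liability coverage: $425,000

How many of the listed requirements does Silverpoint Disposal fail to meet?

8

1. notices of violation open 2 > 1 → not met
2. spill-response plan absent → not met
3. vehicle leak inspection 125 days ago vs limit 120 → not met
4. driver safety training 204 days ago vs limit 365 → met
5. landfill permit verification 100 days ago vs limit 180 → met
6. spill-response drill 113 days ago vs limit 120 → met
7. condition 'transports medical waste' holds; certified spill responders 0 < 2 → not met
8. condition 'operates a transfer station' holds; auto liability coverage $425,000 < $450,000 → not met
9. route audit 124 days ago vs limit 120 → not met
10. condition 'accepts hazardous waste' holds; manifest records absent → not met
11. closure/post-closure financial assurance $800,000 < $850,000 → not met
Not met: 8 of 11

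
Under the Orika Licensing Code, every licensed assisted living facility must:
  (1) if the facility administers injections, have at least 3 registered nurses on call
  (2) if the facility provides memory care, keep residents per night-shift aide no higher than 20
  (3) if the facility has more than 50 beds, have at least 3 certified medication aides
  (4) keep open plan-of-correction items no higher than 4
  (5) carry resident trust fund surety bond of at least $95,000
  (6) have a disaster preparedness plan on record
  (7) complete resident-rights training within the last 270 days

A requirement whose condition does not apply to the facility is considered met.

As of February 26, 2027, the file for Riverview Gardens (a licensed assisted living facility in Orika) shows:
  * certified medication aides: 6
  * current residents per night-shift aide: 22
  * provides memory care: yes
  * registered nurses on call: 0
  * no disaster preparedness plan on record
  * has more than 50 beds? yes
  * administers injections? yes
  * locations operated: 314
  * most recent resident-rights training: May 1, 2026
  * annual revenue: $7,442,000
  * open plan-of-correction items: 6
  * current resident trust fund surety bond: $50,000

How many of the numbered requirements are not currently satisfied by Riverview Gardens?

1. condition 'administers injections' holds; registered nurses on call 0 < 3 → not met
2. condition 'provides memory care' holds; residents per night-shift aide 22 > 20 → not met
3. condition 'has more than 50 beds' holds; certified medication aides 6 ≥ 3 → met
4. open plan-of-correction items 6 > 4 → not met
5. resident trust fund surety bond $50,000 < $95,000 → not met
6. disaster preparedness plan absent → not met
7. resident-rights training 301 days ago vs limit 270 → not met
Not met: 6 of 7

6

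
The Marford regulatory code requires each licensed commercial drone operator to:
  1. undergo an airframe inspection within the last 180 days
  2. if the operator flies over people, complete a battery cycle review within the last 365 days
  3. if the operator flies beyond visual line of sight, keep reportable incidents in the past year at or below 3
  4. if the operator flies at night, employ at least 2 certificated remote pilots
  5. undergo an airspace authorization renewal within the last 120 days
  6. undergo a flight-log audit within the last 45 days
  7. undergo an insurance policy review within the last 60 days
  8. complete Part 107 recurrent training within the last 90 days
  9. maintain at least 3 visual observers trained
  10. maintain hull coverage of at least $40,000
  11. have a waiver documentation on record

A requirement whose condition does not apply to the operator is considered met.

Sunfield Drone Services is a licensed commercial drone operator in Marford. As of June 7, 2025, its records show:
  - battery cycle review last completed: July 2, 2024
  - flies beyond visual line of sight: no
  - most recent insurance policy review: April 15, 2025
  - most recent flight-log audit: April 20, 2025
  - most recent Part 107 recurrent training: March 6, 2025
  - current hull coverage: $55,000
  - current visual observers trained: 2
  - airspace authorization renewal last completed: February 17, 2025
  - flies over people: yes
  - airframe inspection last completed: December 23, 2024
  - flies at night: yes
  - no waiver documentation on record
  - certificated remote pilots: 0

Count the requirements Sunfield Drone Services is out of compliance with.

5

1. airframe inspection 166 days ago vs limit 180 → met
2. condition 'flies over people' holds; battery cycle review 340 days ago vs limit 365 → met
3. condition 'flies beyond visual line of sight' does not hold → requirement n/a → met
4. condition 'flies at night' holds; certificated remote pilots 0 < 2 → not met
5. airspace authorization renewal 110 days ago vs limit 120 → met
6. flight-log audit 48 days ago vs limit 45 → not met
7. insurance policy review 53 days ago vs limit 60 → met
8. Part 107 recurrent training 93 days ago vs limit 90 → not met
9. visual observers trained 2 < 3 → not met
10. hull coverage $55,000 ≥ $40,000 → met
11. waiver documentation absent → not met
Not met: 5 of 11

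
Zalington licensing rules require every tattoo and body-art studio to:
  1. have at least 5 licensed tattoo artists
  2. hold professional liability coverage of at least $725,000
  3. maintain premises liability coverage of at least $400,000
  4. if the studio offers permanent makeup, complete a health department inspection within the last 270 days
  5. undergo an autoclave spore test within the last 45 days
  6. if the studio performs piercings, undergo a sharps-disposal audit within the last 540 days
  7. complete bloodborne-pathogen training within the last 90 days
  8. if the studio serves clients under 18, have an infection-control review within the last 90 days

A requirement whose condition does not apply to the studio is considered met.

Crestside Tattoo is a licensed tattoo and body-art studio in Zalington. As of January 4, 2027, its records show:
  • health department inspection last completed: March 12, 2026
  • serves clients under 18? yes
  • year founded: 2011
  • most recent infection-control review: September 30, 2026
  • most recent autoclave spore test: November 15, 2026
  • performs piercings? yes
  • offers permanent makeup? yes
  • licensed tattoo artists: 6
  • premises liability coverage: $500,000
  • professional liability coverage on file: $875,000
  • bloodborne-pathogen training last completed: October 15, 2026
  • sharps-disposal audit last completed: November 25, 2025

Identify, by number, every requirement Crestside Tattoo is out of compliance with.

1. licensed tattoo artists 6 ≥ 5 → met
2. professional liability coverage $875,000 ≥ $725,000 → met
3. premises liability coverage $500,000 ≥ $400,000 → met
4. condition 'offers permanent makeup' holds; health department inspection 298 days ago vs limit 270 → not met
5. autoclave spore test 50 days ago vs limit 45 → not met
6. condition 'performs piercings' holds; sharps-disposal audit 405 days ago vs limit 540 → met
7. bloodborne-pathogen training 81 days ago vs limit 90 → met
8. condition 'serves clients under 18' holds; infection-control review 96 days ago vs limit 90 → not met
Not met: 4, 5, 8

4, 5, 8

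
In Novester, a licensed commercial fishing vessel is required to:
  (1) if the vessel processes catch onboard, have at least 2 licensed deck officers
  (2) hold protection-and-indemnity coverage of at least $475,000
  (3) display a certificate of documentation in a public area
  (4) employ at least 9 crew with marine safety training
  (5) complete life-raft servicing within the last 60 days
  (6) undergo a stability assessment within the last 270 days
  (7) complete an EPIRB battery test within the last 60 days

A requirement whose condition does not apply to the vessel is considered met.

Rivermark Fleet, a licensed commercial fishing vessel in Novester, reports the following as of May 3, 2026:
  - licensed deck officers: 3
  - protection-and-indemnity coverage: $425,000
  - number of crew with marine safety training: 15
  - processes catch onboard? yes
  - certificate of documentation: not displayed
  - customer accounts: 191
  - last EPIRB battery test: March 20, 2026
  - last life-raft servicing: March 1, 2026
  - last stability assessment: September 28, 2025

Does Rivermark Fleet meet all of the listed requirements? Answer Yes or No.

No

1. condition 'processes catch onboard' holds; licensed deck officers 3 ≥ 2 → met
2. protection-and-indemnity coverage $425,000 < $475,000 → not met
3. certificate of documentation absent → not met
4. crew with marine safety training 15 ≥ 9 → met
5. life-raft servicing 63 days ago vs limit 60 → not met
6. stability assessment 217 days ago vs limit 270 → met
7. EPIRB battery test 44 days ago vs limit 60 → met
Not met: 2, 3, 5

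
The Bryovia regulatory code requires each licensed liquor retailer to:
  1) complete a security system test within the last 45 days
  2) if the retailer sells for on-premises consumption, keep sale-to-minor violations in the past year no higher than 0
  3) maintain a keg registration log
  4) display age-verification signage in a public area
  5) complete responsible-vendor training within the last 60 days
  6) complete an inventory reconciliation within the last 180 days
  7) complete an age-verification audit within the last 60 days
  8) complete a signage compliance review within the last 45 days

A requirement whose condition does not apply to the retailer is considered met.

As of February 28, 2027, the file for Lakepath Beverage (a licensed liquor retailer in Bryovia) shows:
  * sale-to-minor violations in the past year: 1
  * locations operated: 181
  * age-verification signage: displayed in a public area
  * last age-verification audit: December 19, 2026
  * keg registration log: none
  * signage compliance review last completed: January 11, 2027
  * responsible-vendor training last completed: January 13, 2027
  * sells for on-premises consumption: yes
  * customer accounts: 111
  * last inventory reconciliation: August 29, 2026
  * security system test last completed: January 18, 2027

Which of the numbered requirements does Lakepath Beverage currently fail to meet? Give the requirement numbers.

1. security system test 41 days ago vs limit 45 → met
2. condition 'sells for on-premises consumption' holds; sale-to-minor violations in the past year 1 > 0 → not met
3. keg registration log absent → not met
4. age-verification signage present → met
5. responsible-vendor training 46 days ago vs limit 60 → met
6. inventory reconciliation 183 days ago vs limit 180 → not met
7. age-verification audit 71 days ago vs limit 60 → not met
8. signage compliance review 48 days ago vs limit 45 → not met
Not met: 2, 3, 6, 7, 8

2, 3, 6, 7, 8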